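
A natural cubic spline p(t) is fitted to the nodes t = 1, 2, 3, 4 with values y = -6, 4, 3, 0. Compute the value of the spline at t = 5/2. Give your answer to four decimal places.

With M_i denoting the second derivative at x_i, h_i = 1, 1, 1, and Δ_i = (y_(i+1) − y_i)/h_i = 10, -1, -3:
  1·M_0 + 4·M_1 + 1·M_2 = 6(Δ_1 - Δ_0) = -66
  1·M_1 + 4·M_2 + 1·M_3 = 6(Δ_2 - Δ_1) = -12
Natural end conditions: M_0 = M_3 = 0.
Solving the tridiagonal system: M_0 = 0, M_1 = -84/5, M_2 = 6/5, M_3 = 0.
On [2, 3], p(t) = 4 + 22/5·(t - 2) - 42/5·(t - 2)² + 3·(t - 2)³.
With (t - 2) = 1/2: p(5/2) = 179/40.

4.4750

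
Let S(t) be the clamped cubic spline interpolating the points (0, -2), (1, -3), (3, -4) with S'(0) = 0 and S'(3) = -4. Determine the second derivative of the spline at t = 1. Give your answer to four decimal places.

Put M_i = S'' at the i-th knot. Here h = (1, 2) and Δ = (-1, -1/2), so the interior equations h_(i-1)·M_(i-1) + 2(h_(i-1)+h_i)·M_i + h_i·M_(i+1) = 6(Δ_i − Δ_(i-1)) read
  1·M_0 + 6·M_1 + 2·M_2 = 6(Δ_1 - Δ_0) = 3
Clamped end conditions give two more equations: 2h_0·M_0 + h_0·M_1 = 6(Δ_0 - S'(0)) = -6 and h_1·M_1 + 2h_1·M_2 = 6(S'(3) - Δ_1) = -21.
Hence M_0 = -29/6, M_1 = 11/3, M_2 = -85/12.

3.6667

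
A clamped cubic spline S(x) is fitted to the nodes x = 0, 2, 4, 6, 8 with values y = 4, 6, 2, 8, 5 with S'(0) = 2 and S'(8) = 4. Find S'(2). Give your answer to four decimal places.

-1.5446

Put σ_i = S'' at the i-th knot. Here h = (2, 2, 2, 2) and Δ = (1, -2, 3, -3/2), so the interior equations h_(i-1)·σ_(i-1) + 2(h_(i-1)+h_i)·σ_i + h_i·σ_(i+1) = 6(Δ_i − Δ_(i-1)) read
  2·σ_0 + 8·σ_1 + 2·σ_2 = 6(Δ_1 - Δ_0) = -18
  2·σ_1 + 8·σ_2 + 2·σ_3 = 6(Δ_2 - Δ_1) = 30
  2·σ_2 + 8·σ_3 + 2·σ_4 = 6(Δ_3 - Δ_2) = -27
Clamped end conditions give two more equations: 2h_0·σ_0 + h_0·σ_1 = 6(Δ_0 - S'(0)) = -6 and h_3·σ_3 + 2h_3·σ_4 = 6(S'(8) - Δ_3) = 33.
Solving: σ_0 = 61/112, σ_1 = -229/56, σ_2 = 109/16, σ_3 = -457/56, σ_4 = 1381/112.
On [2, 4], S'(x) = b_1 + 2c_1·(x - 2) + 3d_1·(x - 2)² with b_1 = Δ_1 - h_1(2σ_1 + σ_2)/6 = -173/112, c_1 = σ_1/2 = -229/112, d_1 = (σ_2 - σ_1)/(6h_1) = 407/448. So S'(2) = -173/112.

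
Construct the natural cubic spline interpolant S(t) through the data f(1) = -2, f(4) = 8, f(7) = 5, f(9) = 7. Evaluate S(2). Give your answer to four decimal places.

With M_i denoting the second derivative at x_i, h_i = 3, 3, 2, and Δ_i = (y_(i+1) − y_i)/h_i = 10/3, -1, 1:
  3·M_0 + 12·M_1 + 3·M_2 = 6(Δ_1 - Δ_0) = -26
  3·M_1 + 10·M_2 + 2·M_3 = 6(Δ_2 - Δ_1) = 12
Natural end conditions: M_0 = M_3 = 0.
Solving the tridiagonal system: M_0 = 0, M_1 = -8/3, M_2 = 2, M_3 = 0.
On [1, 4], S(t) = -2 + 14/3·(t - 1) + 0·(t - 1)² - 4/27·(t - 1)³.
With (t - 1) = 1: S(2) = 68/27.

2.5185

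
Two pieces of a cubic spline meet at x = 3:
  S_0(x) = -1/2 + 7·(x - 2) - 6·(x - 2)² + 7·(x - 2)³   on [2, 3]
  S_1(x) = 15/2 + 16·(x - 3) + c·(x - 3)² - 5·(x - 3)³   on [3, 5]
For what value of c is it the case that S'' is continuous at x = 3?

S_0''(x) = -12 + 42·(x - 2), so S_0''(3) = 30. On the right, S_1''(3) = 2c, so c = 15.

15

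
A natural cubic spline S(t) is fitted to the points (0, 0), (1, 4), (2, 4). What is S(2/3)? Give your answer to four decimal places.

3.0370

Put M_i = S'' at the i-th knot. Here h = (1, 1) and Δ = (4, 0), so the interior equations h_(i-1)·M_(i-1) + 2(h_(i-1)+h_i)·M_i + h_i·M_(i+1) = 6(Δ_i − Δ_(i-1)) read
  1·M_0 + 4·M_1 + 1·M_2 = 6(Δ_1 - Δ_0) = -24
Natural end conditions: M_0 = M_2 = 0.
Forward elimination and back-substitution give M_0 = 0, M_1 = -6, M_2 = 0.
On [0, 1], S(t) = 0 + 5·t + 0·t² - 1·t³.
With t = 2/3: S(2/3) = 82/27.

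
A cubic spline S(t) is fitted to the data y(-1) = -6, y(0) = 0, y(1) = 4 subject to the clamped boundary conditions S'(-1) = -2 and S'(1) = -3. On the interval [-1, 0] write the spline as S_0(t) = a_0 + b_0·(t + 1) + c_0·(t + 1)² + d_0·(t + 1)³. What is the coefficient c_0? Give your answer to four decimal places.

13.2500

Let m_i = S''(x_i). Step sizes h_i = 1, 1; slopes of the chords Δ_i = (y_(i+1) - y_i)/h_i = 6, 4.
  1·m_0 + 4·m_1 + 1·m_2 = 6(Δ_1 - Δ_0) = -12
Clamped end conditions give two more equations: 2h_0·m_0 + h_0·m_1 = 6(Δ_0 - S'(-1)) = 48 and h_1·m_1 + 2h_1·m_2 = 6(S'(1) - Δ_1) = -42.
Hence m_0 = 53/2, m_1 = -5, m_2 = -37/2.
On [-1, 0], with S_0(t) = a_0 + b_0·(t + 1) + c_0·(t + 1)² + d_0·(t + 1)³: c_0 = m_0/2 = 53/4, d_0 = (m_1 - m_0)/(6h_0) = -21/4, b_0 = Δ_0 - h_0(2m_0 + m_1)/6 = -2.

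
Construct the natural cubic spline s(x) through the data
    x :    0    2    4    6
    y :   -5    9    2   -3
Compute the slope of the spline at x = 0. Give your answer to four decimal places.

Let σ_i = s''(x_i). Step sizes h_i = 2, 2, 2; slopes of the chords Δ_i = (y_(i+1) - y_i)/h_i = 7, -7/2, -5/2.
  2·σ_0 + 8·σ_1 + 2·σ_2 = 6(Δ_1 - Δ_0) = -63
  2·σ_1 + 8·σ_2 + 2·σ_3 = 6(Δ_2 - Δ_1) = 6
Natural end conditions: σ_0 = σ_3 = 0.
Forward elimination and back-substitution give σ_0 = 0, σ_1 = -43/5, σ_2 = 29/10, σ_3 = 0.
On [0, 2], s'(x) = b_0 + 2c_0·x + 3d_0·x² with b_0 = Δ_0 - h_0(2σ_0 + σ_1)/6 = 148/15, c_0 = σ_0/2 = 0, d_0 = (σ_1 - σ_0)/(6h_0) = -43/60. So s'(0) = 148/15.

9.8667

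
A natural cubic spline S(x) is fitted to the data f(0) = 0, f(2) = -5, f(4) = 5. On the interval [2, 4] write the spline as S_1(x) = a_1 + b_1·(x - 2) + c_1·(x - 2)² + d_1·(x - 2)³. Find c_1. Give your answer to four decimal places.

Put σ_i = S'' at the i-th knot. Here h = (2, 2) and Δ = (-5/2, 5), so the interior equations h_(i-1)·σ_(i-1) + 2(h_(i-1)+h_i)·σ_i + h_i·σ_(i+1) = 6(Δ_i − Δ_(i-1)) read
  2·σ_0 + 8·σ_1 + 2·σ_2 = 6(Δ_1 - Δ_0) = 45
Natural end conditions: σ_0 = σ_2 = 0.
Solving: σ_0 = 0, σ_1 = 45/8, σ_2 = 0.
On [2, 4], with S_1(x) = a_1 + b_1·(x - 2) + c_1·(x - 2)² + d_1·(x - 2)³: c_1 = σ_1/2 = 45/16, d_1 = (σ_2 - σ_1)/(6h_1) = -15/32, b_1 = Δ_1 - h_1(2σ_1 + σ_2)/6 = 5/4.

2.8125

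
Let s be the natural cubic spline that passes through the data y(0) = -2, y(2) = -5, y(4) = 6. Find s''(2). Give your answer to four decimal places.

Put M_i = s'' at the i-th knot. Here h = (2, 2) and Δ = (-3/2, 11/2), so the interior equations h_(i-1)·M_(i-1) + 2(h_(i-1)+h_i)·M_i + h_i·M_(i+1) = 6(Δ_i − Δ_(i-1)) read
  2·M_0 + 8·M_1 + 2·M_2 = 6(Δ_1 - Δ_0) = 42
Natural end conditions: M_0 = M_2 = 0.
Solving: M_0 = 0, M_1 = 21/4, M_2 = 0.

5.2500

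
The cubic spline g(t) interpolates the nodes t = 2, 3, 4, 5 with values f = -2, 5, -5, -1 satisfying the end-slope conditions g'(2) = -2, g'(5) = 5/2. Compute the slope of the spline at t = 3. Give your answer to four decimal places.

-0.5000

Let σ_i = g''(x_i). Step sizes h_i = 1, 1, 1; slopes of the chords Δ_i = (y_(i+1) - y_i)/h_i = 7, -10, 4.
  1·σ_0 + 4·σ_1 + 1·σ_2 = 6(Δ_1 - Δ_0) = -102
  1·σ_1 + 4·σ_2 + 1·σ_3 = 6(Δ_2 - Δ_1) = 84
Clamped end conditions give two more equations: 2h_0·σ_0 + h_0·σ_1 = 6(Δ_0 - g'(2)) = 54 and h_2·σ_2 + 2h_2·σ_3 = 6(g'(5) - Δ_2) = -9.
Solving the tridiagonal system: σ_0 = 51, σ_1 = -48, σ_2 = 39, σ_3 = -24.
On [3, 4], g'(t) = b_1 + 2c_1·(t - 3) + 3d_1·(t - 3)² with b_1 = Δ_1 - h_1(2σ_1 + σ_2)/6 = -1/2, c_1 = σ_1/2 = -24, d_1 = (σ_2 - σ_1)/(6h_1) = 29/2. So g'(3) = -1/2.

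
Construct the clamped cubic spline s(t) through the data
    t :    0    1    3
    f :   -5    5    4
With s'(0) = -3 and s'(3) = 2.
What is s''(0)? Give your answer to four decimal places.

Write M_i for s''(x_i). With h_i = 1, 2 and divided differences Δ_i = 10, -1/2, the continuity of s' gives the tridiagonal system
  1·M_0 + 6·M_1 + 2·M_2 = 6(Δ_1 - Δ_0) = -63
Clamped end conditions give two more equations: 2h_0·M_0 + h_0·M_1 = 6(Δ_0 - s'(0)) = 78 and h_1·M_1 + 2h_1·M_2 = 6(s'(3) - Δ_1) = 15.
Forward elimination and back-substitution give M_0 = 307/6, M_1 = -73/3, M_2 = 191/12.

51.1667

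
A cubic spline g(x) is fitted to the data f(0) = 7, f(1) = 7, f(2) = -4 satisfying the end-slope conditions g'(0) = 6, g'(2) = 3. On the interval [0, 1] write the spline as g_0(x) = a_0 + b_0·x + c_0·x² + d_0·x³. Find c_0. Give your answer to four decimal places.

Write σ_i for g''(x_i). With h_i = 1, 1 and divided differences Δ_i = 0, -11, the continuity of g' gives the tridiagonal system
  1·σ_0 + 4·σ_1 + 1·σ_2 = 6(Δ_1 - Δ_0) = -66
Clamped end conditions give two more equations: 2h_0·σ_0 + h_0·σ_1 = 6(Δ_0 - g'(0)) = -36 and h_1·σ_1 + 2h_1·σ_2 = 6(g'(2) - Δ_1) = 84.
Solving the tridiagonal system: σ_0 = -3, σ_1 = -30, σ_2 = 57.
On [0, 1], with g_0(x) = a_0 + b_0·x + c_0·x² + d_0·x³: c_0 = σ_0/2 = -3/2, d_0 = (σ_1 - σ_0)/(6h_0) = -9/2, b_0 = Δ_0 - h_0(2σ_0 + σ_1)/6 = 6.

-1.5000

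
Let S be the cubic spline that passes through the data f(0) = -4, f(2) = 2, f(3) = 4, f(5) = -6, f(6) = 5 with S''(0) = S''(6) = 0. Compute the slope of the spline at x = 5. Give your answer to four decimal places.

4.0968

Put M_i = S'' at the i-th knot. Here h = (2, 1, 2, 1) and Δ = (3, 2, -5, 11), so the interior equations h_(i-1)·M_(i-1) + 2(h_(i-1)+h_i)·M_i + h_i·M_(i+1) = 6(Δ_i − Δ_(i-1)) read
  2·M_0 + 6·M_1 + 1·M_2 = 6(Δ_1 - Δ_0) = -6
  1·M_1 + 6·M_2 + 2·M_3 = 6(Δ_2 - Δ_1) = -42
  2·M_2 + 6·M_3 + 1·M_4 = 6(Δ_3 - Δ_2) = 96
Natural end conditions: M_0 = M_4 = 0.
Solving the tridiagonal system: M_0 = 0, M_1 = 42/31, M_2 = -438/31, M_3 = 642/31, M_4 = 0.
On [5, 6], S'(x) = b_3 + 2c_3·(x - 5) + 3d_3·(x - 5)² with b_3 = Δ_3 - h_3(2M_3 + M_4)/6 = 127/31, c_3 = M_3/2 = 321/31, d_3 = (M_4 - M_3)/(6h_3) = -107/31. So S'(5) = 127/31.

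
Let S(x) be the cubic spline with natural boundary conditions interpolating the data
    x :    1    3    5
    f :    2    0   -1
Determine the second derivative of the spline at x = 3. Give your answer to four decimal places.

Put M_i = S'' at the i-th knot. Here h = (2, 2) and Δ = (-1, -1/2), so the interior equations h_(i-1)·M_(i-1) + 2(h_(i-1)+h_i)·M_i + h_i·M_(i+1) = 6(Δ_i − Δ_(i-1)) read
  2·M_0 + 8·M_1 + 2·M_2 = 6(Δ_1 - Δ_0) = 3
Natural end conditions: M_0 = M_2 = 0.
Forward elimination and back-substitution give M_0 = 0, M_1 = 3/8, M_2 = 0.

0.3750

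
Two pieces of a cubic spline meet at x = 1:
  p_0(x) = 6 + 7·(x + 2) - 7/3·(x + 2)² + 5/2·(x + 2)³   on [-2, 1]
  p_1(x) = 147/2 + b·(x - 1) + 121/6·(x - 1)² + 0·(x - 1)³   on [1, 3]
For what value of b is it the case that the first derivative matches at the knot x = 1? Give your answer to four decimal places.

p_0'(x) = 7 - 14/3·(x + 2) + 15/2·(x + 2)², so p_0'(1) = 121/2. On the right, p_1'(1) = b, so b = 121/2.

60.5000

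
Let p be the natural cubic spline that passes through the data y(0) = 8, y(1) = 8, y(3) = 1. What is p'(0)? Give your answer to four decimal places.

Write m_i for p''(x_i). With h_i = 1, 2 and divided differences Δ_i = 0, -7/2, the continuity of p' gives the tridiagonal system
  1·m_0 + 6·m_1 + 2·m_2 = 6(Δ_1 - Δ_0) = -21
Natural end conditions: m_0 = m_2 = 0.
Hence m_0 = 0, m_1 = -7/2, m_2 = 0.
On [0, 1], p'(x) = b_0 + 2c_0·x + 3d_0·x² with b_0 = Δ_0 - h_0(2m_0 + m_1)/6 = 7/12, c_0 = m_0/2 = 0, d_0 = (m_1 - m_0)/(6h_0) = -7/12. So p'(0) = 7/12.

0.5833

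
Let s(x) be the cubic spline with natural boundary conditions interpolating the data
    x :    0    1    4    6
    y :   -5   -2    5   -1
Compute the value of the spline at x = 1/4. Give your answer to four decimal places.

-4.2808

Let M_i = s''(x_i). Step sizes h_i = 1, 3, 2; slopes of the chords Δ_i = (y_(i+1) - y_i)/h_i = 3, 7/3, -3.
  1·M_0 + 8·M_1 + 3·M_2 = 6(Δ_1 - Δ_0) = -4
  3·M_1 + 10·M_2 + 2·M_3 = 6(Δ_2 - Δ_1) = -32
Natural end conditions: M_0 = M_3 = 0.
Forward elimination and back-substitution give M_0 = 0, M_1 = 56/71, M_2 = -244/71, M_3 = 0.
On [0, 1], s(x) = -5 + 611/213·x + 0·x² + 28/213·x³.
With x = 1/4: s(1/4) = -4863/1136.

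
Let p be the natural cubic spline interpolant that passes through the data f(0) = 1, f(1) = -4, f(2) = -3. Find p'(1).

-2

Let σ_i = p''(x_i). Step sizes h_i = 1, 1; slopes of the chords Δ_i = (y_(i+1) - y_i)/h_i = -5, 1.
  1·σ_0 + 4·σ_1 + 1·σ_2 = 6(Δ_1 - Δ_0) = 36
Natural end conditions: σ_0 = σ_2 = 0.
Hence σ_0 = 0, σ_1 = 9, σ_2 = 0.
On [1, 2], p'(x) = b_1 + 2c_1·(x - 1) + 3d_1·(x - 1)² with b_1 = Δ_1 - h_1(2σ_1 + σ_2)/6 = -2, c_1 = σ_1/2 = 9/2, d_1 = (σ_2 - σ_1)/(6h_1) = -3/2. So p'(1) = -2.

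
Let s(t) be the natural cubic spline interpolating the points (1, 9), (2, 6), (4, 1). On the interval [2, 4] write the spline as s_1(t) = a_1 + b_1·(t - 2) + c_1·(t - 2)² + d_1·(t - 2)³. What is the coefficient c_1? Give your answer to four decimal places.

Let M_i = s''(x_i). Step sizes h_i = 1, 2; slopes of the chords Δ_i = (y_(i+1) - y_i)/h_i = -3, -5/2.
  1·M_0 + 6·M_1 + 2·M_2 = 6(Δ_1 - Δ_0) = 3
Natural end conditions: M_0 = M_2 = 0.
Forward elimination and back-substitution give M_0 = 0, M_1 = 1/2, M_2 = 0.
On [2, 4], with s_1(t) = a_1 + b_1·(t - 2) + c_1·(t - 2)² + d_1·(t - 2)³: c_1 = M_1/2 = 1/4, d_1 = (M_2 - M_1)/(6h_1) = -1/24, b_1 = Δ_1 - h_1(2M_1 + M_2)/6 = -17/6.

0.2500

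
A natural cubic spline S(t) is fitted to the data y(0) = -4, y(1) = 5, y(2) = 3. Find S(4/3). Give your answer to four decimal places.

Put M_i = S'' at the i-th knot. Here h = (1, 1) and Δ = (9, -2), so the interior equations h_(i-1)·M_(i-1) + 2(h_(i-1)+h_i)·M_i + h_i·M_(i+1) = 6(Δ_i − Δ_(i-1)) read
  1·M_0 + 4·M_1 + 1·M_2 = 6(Δ_1 - Δ_0) = -66
Natural end conditions: M_0 = M_2 = 0.
Solving: M_0 = 0, M_1 = -33/2, M_2 = 0.
On [1, 2], S(t) = 5 + 7/2·(t - 1) - 33/4·(t - 1)² + 11/4·(t - 1)³.
With (t - 1) = 1/3: S(4/3) = 289/54.

5.3519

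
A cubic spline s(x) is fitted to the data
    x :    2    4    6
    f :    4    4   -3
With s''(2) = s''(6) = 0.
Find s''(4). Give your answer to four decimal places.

With m_i denoting the second derivative at x_i, h_i = 2, 2, and Δ_i = (y_(i+1) − y_i)/h_i = 0, -7/2:
  2·m_0 + 8·m_1 + 2·m_2 = 6(Δ_1 - Δ_0) = -21
Natural end conditions: m_0 = m_2 = 0.
Solving: m_0 = 0, m_1 = -21/8, m_2 = 0.

-2.6250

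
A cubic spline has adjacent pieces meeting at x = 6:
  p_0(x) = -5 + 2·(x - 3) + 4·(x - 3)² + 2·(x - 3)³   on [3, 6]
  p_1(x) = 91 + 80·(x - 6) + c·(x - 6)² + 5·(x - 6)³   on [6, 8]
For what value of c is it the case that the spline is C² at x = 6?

p_0''(x) = 8 + 12·(x - 3), so p_0''(6) = 44. On the right, p_1''(6) = 2c, so c = 22.

22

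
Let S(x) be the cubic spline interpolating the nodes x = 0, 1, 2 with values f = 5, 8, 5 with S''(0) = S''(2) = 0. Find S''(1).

Put M_i = S'' at the i-th knot. Here h = (1, 1) and Δ = (3, -3), so the interior equations h_(i-1)·M_(i-1) + 2(h_(i-1)+h_i)·M_i + h_i·M_(i+1) = 6(Δ_i − Δ_(i-1)) read
  1·M_0 + 4·M_1 + 1·M_2 = 6(Δ_1 - Δ_0) = -36
Natural end conditions: M_0 = M_2 = 0.
Solving: M_0 = 0, M_1 = -9, M_2 = 0.

-9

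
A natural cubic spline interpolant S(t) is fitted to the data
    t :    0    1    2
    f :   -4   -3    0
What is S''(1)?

3

Let σ_i = S''(x_i). Step sizes h_i = 1, 1; slopes of the chords Δ_i = (y_(i+1) - y_i)/h_i = 1, 3.
  1·σ_0 + 4·σ_1 + 1·σ_2 = 6(Δ_1 - Δ_0) = 12
Natural end conditions: σ_0 = σ_2 = 0.
Hence σ_0 = 0, σ_1 = 3, σ_2 = 0.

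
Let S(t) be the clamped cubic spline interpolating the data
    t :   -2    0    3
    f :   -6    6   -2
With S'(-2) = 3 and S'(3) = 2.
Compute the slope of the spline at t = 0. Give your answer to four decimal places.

2.5000

Put M_i = S'' at the i-th knot. Here h = (2, 3) and Δ = (6, -8/3), so the interior equations h_(i-1)·M_(i-1) + 2(h_(i-1)+h_i)·M_i + h_i·M_(i+1) = 6(Δ_i − Δ_(i-1)) read
  2·M_0 + 10·M_1 + 3·M_2 = 6(Δ_1 - Δ_0) = -52
Clamped end conditions give two more equations: 2h_0·M_0 + h_0·M_1 = 6(Δ_0 - S'(-2)) = 18 and h_1·M_1 + 2h_1·M_2 = 6(S'(3) - Δ_1) = 28.
Hence M_0 = 19/2, M_1 = -10, M_2 = 29/3.
On [0, 3], S'(t) = b_1 + 2c_1·t + 3d_1·t² with b_1 = Δ_1 - h_1(2M_1 + M_2)/6 = 5/2, c_1 = M_1/2 = -5, d_1 = (M_2 - M_1)/(6h_1) = 59/54. So S'(0) = 5/2.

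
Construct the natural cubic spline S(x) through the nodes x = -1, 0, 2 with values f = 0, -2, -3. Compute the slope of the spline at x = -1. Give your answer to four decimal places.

-2.2500

With M_i denoting the second derivative at x_i, h_i = 1, 2, and Δ_i = (y_(i+1) − y_i)/h_i = -2, -1/2:
  1·M_0 + 6·M_1 + 2·M_2 = 6(Δ_1 - Δ_0) = 9
Natural end conditions: M_0 = M_2 = 0.
Solving: M_0 = 0, M_1 = 3/2, M_2 = 0.
On [-1, 0], S'(x) = b_0 + 2c_0·(x + 1) + 3d_0·(x + 1)² with b_0 = Δ_0 - h_0(2M_0 + M_1)/6 = -9/4, c_0 = M_0/2 = 0, d_0 = (M_1 - M_0)/(6h_0) = 1/4. So S'(-1) = -9/4.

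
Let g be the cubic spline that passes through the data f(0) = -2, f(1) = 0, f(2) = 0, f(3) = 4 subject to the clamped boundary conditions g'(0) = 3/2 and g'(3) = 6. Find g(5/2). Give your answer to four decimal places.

1.4125

Write M_i for g''(x_i). With h_i = 1, 1, 1 and divided differences Δ_i = 2, 0, 4, the continuity of g' gives the tridiagonal system
  1·M_0 + 4·M_1 + 1·M_2 = 6(Δ_1 - Δ_0) = -12
  1·M_1 + 4·M_2 + 1·M_3 = 6(Δ_2 - Δ_1) = 24
Clamped end conditions give two more equations: 2h_0·M_0 + h_0·M_1 = 6(Δ_0 - g'(0)) = 3 and h_2·M_2 + 2h_2·M_3 = 6(g'(3) - Δ_2) = 12.
Forward elimination and back-substitution give M_0 = 22/5, M_1 = -29/5, M_2 = 34/5, M_3 = 13/5.
On [2, 3], g(x) = 0 + 13/10·(x - 2) + 17/5·(x - 2)² - 7/10·(x - 2)³.
With (x - 2) = 1/2: g(5/2) = 113/80.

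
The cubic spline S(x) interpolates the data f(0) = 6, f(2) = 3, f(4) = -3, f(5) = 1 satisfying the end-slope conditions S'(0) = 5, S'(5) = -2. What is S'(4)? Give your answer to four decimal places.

4.1087

Put m_i = S'' at the i-th knot. Here h = (2, 2, 1) and Δ = (-3/2, -3, 4), so the interior equations h_(i-1)·m_(i-1) + 2(h_(i-1)+h_i)·m_i + h_i·m_(i+1) = 6(Δ_i − Δ_(i-1)) read
  2·m_0 + 8·m_1 + 2·m_2 = 6(Δ_1 - Δ_0) = -9
  2·m_1 + 6·m_2 + 1·m_3 = 6(Δ_2 - Δ_1) = 42
Clamped end conditions give two more equations: 2h_0·m_0 + h_0·m_1 = 6(Δ_0 - S'(0)) = -39 and h_2·m_2 + 2h_2·m_3 = 6(S'(5) - Δ_2) = -36.
Solving the tridiagonal system: m_0 = -407/46, m_1 = -83/46, m_2 = 266/23, m_3 = -547/23.
On [4, 5], S'(x) = b_2 + 2c_2·(x - 4) + 3d_2·(x - 4)² with b_2 = Δ_2 - h_2(2m_2 + m_3)/6 = 189/46, c_2 = m_2/2 = 133/23, d_2 = (m_3 - m_2)/(6h_2) = -271/46. So S'(4) = 189/46.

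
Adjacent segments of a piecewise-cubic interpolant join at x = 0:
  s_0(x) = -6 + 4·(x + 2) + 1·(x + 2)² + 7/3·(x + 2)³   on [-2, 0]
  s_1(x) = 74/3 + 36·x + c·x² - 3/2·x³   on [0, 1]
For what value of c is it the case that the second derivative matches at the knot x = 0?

15

s_0''(x) = 2 + 14·(x + 2), so s_0''(0) = 30. On the right, s_1''(0) = 2c, so c = 15.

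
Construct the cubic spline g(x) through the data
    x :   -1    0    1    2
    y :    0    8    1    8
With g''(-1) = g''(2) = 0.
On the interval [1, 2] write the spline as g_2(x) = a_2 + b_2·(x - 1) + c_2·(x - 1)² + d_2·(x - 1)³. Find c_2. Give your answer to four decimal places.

Write M_i for g''(x_i). With h_i = 1, 1, 1 and divided differences Δ_i = 8, -7, 7, the continuity of g' gives the tridiagonal system
  1·M_0 + 4·M_1 + 1·M_2 = 6(Δ_1 - Δ_0) = -90
  1·M_1 + 4·M_2 + 1·M_3 = 6(Δ_2 - Δ_1) = 84
Natural end conditions: M_0 = M_3 = 0.
Forward elimination and back-substitution give M_0 = 0, M_1 = -148/5, M_2 = 142/5, M_3 = 0.
On [1, 2], with g_2(x) = a_2 + b_2·(x - 1) + c_2·(x - 1)² + d_2·(x - 1)³: c_2 = M_2/2 = 71/5, d_2 = (M_3 - M_2)/(6h_2) = -71/15, b_2 = Δ_2 - h_2(2M_2 + M_3)/6 = -37/15.

14.2000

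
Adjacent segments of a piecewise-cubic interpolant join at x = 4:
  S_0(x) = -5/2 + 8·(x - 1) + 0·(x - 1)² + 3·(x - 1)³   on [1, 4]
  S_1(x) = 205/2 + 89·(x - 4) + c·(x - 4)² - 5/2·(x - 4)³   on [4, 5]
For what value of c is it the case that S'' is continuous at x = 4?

S_0''(x) = 0 + 18·(x - 1), so S_0''(4) = 54. On the right, S_1''(4) = 2c, so c = 27.

27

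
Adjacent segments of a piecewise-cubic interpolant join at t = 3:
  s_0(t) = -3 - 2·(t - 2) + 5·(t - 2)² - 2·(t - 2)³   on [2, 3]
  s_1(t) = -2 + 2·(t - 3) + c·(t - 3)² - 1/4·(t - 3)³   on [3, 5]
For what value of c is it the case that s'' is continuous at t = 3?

-1

s_0''(t) = 10 - 12·(t - 2), so s_0''(3) = -2. On the right, s_1''(3) = 2c, so c = -1.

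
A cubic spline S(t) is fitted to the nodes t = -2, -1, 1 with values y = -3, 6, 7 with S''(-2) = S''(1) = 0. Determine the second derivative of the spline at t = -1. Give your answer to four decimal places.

-8.5000

Write M_i for S''(x_i). With h_i = 1, 2 and divided differences Δ_i = 9, 1/2, the continuity of S' gives the tridiagonal system
  1·M_0 + 6·M_1 + 2·M_2 = 6(Δ_1 - Δ_0) = -51
Natural end conditions: M_0 = M_2 = 0.
Solving: M_0 = 0, M_1 = -17/2, M_2 = 0.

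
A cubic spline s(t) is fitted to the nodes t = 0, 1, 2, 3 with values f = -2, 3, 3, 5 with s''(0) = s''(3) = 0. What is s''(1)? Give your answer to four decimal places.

-8.8000

With m_i denoting the second derivative at x_i, h_i = 1, 1, 1, and Δ_i = (y_(i+1) − y_i)/h_i = 5, 0, 2:
  1·m_0 + 4·m_1 + 1·m_2 = 6(Δ_1 - Δ_0) = -30
  1·m_1 + 4·m_2 + 1·m_3 = 6(Δ_2 - Δ_1) = 12
Natural end conditions: m_0 = m_3 = 0.
Solving: m_0 = 0, m_1 = -44/5, m_2 = 26/5, m_3 = 0.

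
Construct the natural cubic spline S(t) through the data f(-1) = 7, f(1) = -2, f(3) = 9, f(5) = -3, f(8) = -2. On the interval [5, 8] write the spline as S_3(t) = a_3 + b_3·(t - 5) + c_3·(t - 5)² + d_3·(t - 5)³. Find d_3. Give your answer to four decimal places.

Let σ_i = S''(x_i). Step sizes h_i = 2, 2, 2, 3; slopes of the chords Δ_i = (y_(i+1) - y_i)/h_i = -9/2, 11/2, -6, 1/3.
  2·σ_0 + 8·σ_1 + 2·σ_2 = 6(Δ_1 - Δ_0) = 60
  2·σ_1 + 8·σ_2 + 2·σ_3 = 6(Δ_2 - Δ_1) = -69
  2·σ_2 + 10·σ_3 + 3·σ_4 = 6(Δ_3 - Δ_2) = 38
Natural end conditions: σ_0 = σ_4 = 0.
Solving the tridiagonal system: σ_0 = 0, σ_1 = 1523/142, σ_2 = -916/71, σ_3 = 453/71, σ_4 = 0.
On [5, 8], with S_3(t) = a_3 + b_3·(t - 5) + c_3·(t - 5)² + d_3·(t - 5)³: c_3 = σ_3/2 = 453/142, d_3 = (σ_4 - σ_3)/(6h_3) = -151/426, b_3 = Δ_3 - h_3(2σ_3 + σ_4)/6 = -1288/213.

-0.3545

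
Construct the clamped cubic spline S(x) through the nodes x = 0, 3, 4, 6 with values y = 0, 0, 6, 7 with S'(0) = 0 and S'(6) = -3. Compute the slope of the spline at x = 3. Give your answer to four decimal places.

With m_i denoting the second derivative at x_i, h_i = 3, 1, 2, and Δ_i = (y_(i+1) − y_i)/h_i = 0, 6, 1/2:
  3·m_0 + 8·m_1 + 1·m_2 = 6(Δ_1 - Δ_0) = 36
  1·m_1 + 6·m_2 + 2·m_3 = 6(Δ_2 - Δ_1) = -33
Clamped end conditions give two more equations: 2h_0·m_0 + h_0·m_1 = 6(Δ_0 - S'(0)) = 0 and h_2·m_2 + 2h_2·m_3 = 6(S'(6) - Δ_2) = -21.
Hence m_0 = -45/14, m_1 = 45/7, m_2 = -81/14, m_3 = -33/14.
On [3, 4], S'(x) = b_1 + 2c_1·(x - 3) + 3d_1·(x - 3)² with b_1 = Δ_1 - h_1(2m_1 + m_2)/6 = 135/28, c_1 = m_1/2 = 45/14, d_1 = (m_2 - m_1)/(6h_1) = -57/28. So S'(3) = 135/28.

4.8214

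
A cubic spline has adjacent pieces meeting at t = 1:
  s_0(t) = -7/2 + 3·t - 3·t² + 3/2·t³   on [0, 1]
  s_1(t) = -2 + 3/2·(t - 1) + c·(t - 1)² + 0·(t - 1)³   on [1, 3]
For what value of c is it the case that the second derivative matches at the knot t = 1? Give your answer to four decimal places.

1.5000

s_0''(t) = -6 + 9·t, so s_0''(1) = 3. On the right, s_1''(1) = 2c, so c = 3/2.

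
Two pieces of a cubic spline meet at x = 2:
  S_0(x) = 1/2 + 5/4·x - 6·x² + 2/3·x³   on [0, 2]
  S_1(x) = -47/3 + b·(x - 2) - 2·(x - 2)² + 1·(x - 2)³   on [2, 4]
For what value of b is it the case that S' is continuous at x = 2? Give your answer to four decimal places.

-14.7500

S_0'(x) = 5/4 - 12·x + 2·x², so S_0'(2) = -59/4. On the right, S_1'(2) = b, so b = -59/4.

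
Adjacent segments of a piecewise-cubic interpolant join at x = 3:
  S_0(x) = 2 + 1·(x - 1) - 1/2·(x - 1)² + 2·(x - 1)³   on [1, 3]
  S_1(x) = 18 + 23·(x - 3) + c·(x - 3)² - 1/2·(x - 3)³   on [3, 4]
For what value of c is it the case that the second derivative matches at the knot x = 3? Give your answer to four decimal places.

11.5000

S_0''(x) = -1 + 12·(x - 1), so S_0''(3) = 23. On the right, S_1''(3) = 2c, so c = 23/2.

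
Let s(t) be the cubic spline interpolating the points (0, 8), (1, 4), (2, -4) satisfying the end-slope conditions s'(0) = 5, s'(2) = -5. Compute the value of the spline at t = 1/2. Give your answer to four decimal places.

Write σ_i for s''(x_i). With h_i = 1, 1 and divided differences Δ_i = -4, -8, the continuity of s' gives the tridiagonal system
  1·σ_0 + 4·σ_1 + 1·σ_2 = 6(Δ_1 - Δ_0) = -24
Clamped end conditions give two more equations: 2h_0·σ_0 + h_0·σ_1 = 6(Δ_0 - s'(0)) = -54 and h_1·σ_1 + 2h_1·σ_2 = 6(s'(2) - Δ_1) = 18.
Solving: σ_0 = -26, σ_1 = -2, σ_2 = 10.
On [0, 1], s(t) = 8 + 5·t - 13·t² + 4·t³.
With t = 1/2: s(1/2) = 31/4.

7.7500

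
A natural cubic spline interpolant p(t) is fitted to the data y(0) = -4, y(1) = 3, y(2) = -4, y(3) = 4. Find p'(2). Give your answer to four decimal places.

Write M_i for p''(x_i). With h_i = 1, 1, 1 and divided differences Δ_i = 7, -7, 8, the continuity of p' gives the tridiagonal system
  1·M_0 + 4·M_1 + 1·M_2 = 6(Δ_1 - Δ_0) = -84
  1·M_1 + 4·M_2 + 1·M_3 = 6(Δ_2 - Δ_1) = 90
Natural end conditions: M_0 = M_3 = 0.
Solving the tridiagonal system: M_0 = 0, M_1 = -142/5, M_2 = 148/5, M_3 = 0.
On [2, 3], p'(t) = b_2 + 2c_2·(t - 2) + 3d_2·(t - 2)² with b_2 = Δ_2 - h_2(2M_2 + M_3)/6 = -28/15, c_2 = M_2/2 = 74/5, d_2 = (M_3 - M_2)/(6h_2) = -74/15. So p'(2) = -28/15.

-1.8667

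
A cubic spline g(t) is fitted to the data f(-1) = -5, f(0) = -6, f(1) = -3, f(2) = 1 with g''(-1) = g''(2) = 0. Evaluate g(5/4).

With M_i denoting the second derivative at x_i, h_i = 1, 1, 1, and Δ_i = (y_(i+1) − y_i)/h_i = -1, 3, 4:
  1·M_0 + 4·M_1 + 1·M_2 = 6(Δ_1 - Δ_0) = 24
  1·M_1 + 4·M_2 + 1·M_3 = 6(Δ_2 - Δ_1) = 6
Natural end conditions: M_0 = M_3 = 0.
Hence M_0 = 0, M_1 = 6, M_2 = 0, M_3 = 0.
On [1, 2], g(t) = -3 + 4·(t - 1) + 0·(t - 1)² + 0·(t - 1)³.
With (t - 1) = 1/4: g(5/4) = -2.

-2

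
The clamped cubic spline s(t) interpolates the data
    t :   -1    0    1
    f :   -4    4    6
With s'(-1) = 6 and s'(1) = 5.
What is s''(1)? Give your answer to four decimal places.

Write M_i for s''(x_i). With h_i = 1, 1 and divided differences Δ_i = 8, 2, the continuity of s' gives the tridiagonal system
  1·M_0 + 4·M_1 + 1·M_2 = 6(Δ_1 - Δ_0) = -36
Clamped end conditions give two more equations: 2h_0·M_0 + h_0·M_1 = 6(Δ_0 - s'(-1)) = 12 and h_1·M_1 + 2h_1·M_2 = 6(s'(1) - Δ_1) = 18.
Solving: M_0 = 29/2, M_1 = -17, M_2 = 35/2.

17.5000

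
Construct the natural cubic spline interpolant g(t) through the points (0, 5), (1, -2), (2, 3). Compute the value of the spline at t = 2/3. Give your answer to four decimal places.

-0.7778

Put σ_i = g'' at the i-th knot. Here h = (1, 1) and Δ = (-7, 5), so the interior equations h_(i-1)·σ_(i-1) + 2(h_(i-1)+h_i)·σ_i + h_i·σ_(i+1) = 6(Δ_i − Δ_(i-1)) read
  1·σ_0 + 4·σ_1 + 1·σ_2 = 6(Δ_1 - Δ_0) = 72
Natural end conditions: σ_0 = σ_2 = 0.
Solving the tridiagonal system: σ_0 = 0, σ_1 = 18, σ_2 = 0.
On [0, 1], g(t) = 5 - 10·t + 0·t² + 3·t³.
With t = 2/3: g(2/3) = -7/9.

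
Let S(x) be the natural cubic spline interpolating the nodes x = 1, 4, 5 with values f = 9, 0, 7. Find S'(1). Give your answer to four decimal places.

Let σ_i = S''(x_i). Step sizes h_i = 3, 1; slopes of the chords Δ_i = (y_(i+1) - y_i)/h_i = -3, 7.
  3·σ_0 + 8·σ_1 + 1·σ_2 = 6(Δ_1 - Δ_0) = 60
Natural end conditions: σ_0 = σ_2 = 0.
Solving: σ_0 = 0, σ_1 = 15/2, σ_2 = 0.
On [1, 4], S'(x) = b_0 + 2c_0·(x - 1) + 3d_0·(x - 1)² with b_0 = Δ_0 - h_0(2σ_0 + σ_1)/6 = -27/4, c_0 = σ_0/2 = 0, d_0 = (σ_1 - σ_0)/(6h_0) = 5/12. So S'(1) = -27/4.

-6.7500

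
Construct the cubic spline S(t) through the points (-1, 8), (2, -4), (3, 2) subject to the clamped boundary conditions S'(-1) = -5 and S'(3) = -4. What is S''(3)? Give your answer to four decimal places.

Put m_i = S'' at the i-th knot. Here h = (3, 1) and Δ = (-4, 6), so the interior equations h_(i-1)·m_(i-1) + 2(h_(i-1)+h_i)·m_i + h_i·m_(i+1) = 6(Δ_i − Δ_(i-1)) read
  3·m_0 + 8·m_1 + 1·m_2 = 6(Δ_1 - Δ_0) = 60
Clamped end conditions give two more equations: 2h_0·m_0 + h_0·m_1 = 6(Δ_0 - S'(-1)) = 6 and h_1·m_1 + 2h_1·m_2 = 6(S'(3) - Δ_1) = -60.
Solving: m_0 = -25/4, m_1 = 29/2, m_2 = -149/4.

-37.2500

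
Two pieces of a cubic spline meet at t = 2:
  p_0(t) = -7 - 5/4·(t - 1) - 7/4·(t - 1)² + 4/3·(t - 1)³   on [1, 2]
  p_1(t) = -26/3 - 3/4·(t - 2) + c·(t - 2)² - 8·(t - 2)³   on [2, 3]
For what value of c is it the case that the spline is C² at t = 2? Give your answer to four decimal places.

p_0''(t) = -7/2 + 8·(t - 1), so p_0''(2) = 9/2. On the right, p_1''(2) = 2c, so c = 9/4.

2.2500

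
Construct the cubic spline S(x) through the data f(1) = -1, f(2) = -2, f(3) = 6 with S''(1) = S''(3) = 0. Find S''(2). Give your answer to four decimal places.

13.5000

Write M_i for S''(x_i). With h_i = 1, 1 and divided differences Δ_i = -1, 8, the continuity of S' gives the tridiagonal system
  1·M_0 + 4·M_1 + 1·M_2 = 6(Δ_1 - Δ_0) = 54
Natural end conditions: M_0 = M_2 = 0.
Forward elimination and back-substitution give M_0 = 0, M_1 = 27/2, M_2 = 0.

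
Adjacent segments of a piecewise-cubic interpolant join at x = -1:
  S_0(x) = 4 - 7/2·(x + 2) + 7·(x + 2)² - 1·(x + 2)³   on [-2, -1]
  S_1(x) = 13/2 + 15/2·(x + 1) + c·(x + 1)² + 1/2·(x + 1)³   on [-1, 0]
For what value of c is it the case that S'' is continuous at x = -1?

4

S_0''(x) = 14 - 6·(x + 2), so S_0''(-1) = 8. On the right, S_1''(-1) = 2c, so c = 4.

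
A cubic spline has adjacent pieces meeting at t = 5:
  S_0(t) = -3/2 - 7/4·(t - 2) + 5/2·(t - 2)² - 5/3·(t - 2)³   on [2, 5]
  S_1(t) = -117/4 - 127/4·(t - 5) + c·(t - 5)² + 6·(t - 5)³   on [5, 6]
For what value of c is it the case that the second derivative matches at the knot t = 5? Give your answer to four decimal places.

-12.5000

S_0''(t) = 5 - 10·(t - 2), so S_0''(5) = -25. On the right, S_1''(5) = 2c, so c = -25/2.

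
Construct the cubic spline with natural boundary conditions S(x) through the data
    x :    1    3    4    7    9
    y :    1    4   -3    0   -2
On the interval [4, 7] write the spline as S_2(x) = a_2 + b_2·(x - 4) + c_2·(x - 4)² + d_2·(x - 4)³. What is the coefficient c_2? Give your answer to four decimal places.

4.3341

Write σ_i for S''(x_i). With h_i = 2, 1, 3, 2 and divided differences Δ_i = 3/2, -7, 1, -1, the continuity of S' gives the tridiagonal system
  2·σ_0 + 6·σ_1 + 1·σ_2 = 6(Δ_1 - Δ_0) = -51
  1·σ_1 + 8·σ_2 + 3·σ_3 = 6(Δ_2 - Δ_1) = 48
  3·σ_2 + 10·σ_3 + 2·σ_4 = 6(Δ_3 - Δ_2) = -12
Natural end conditions: σ_0 = σ_4 = 0.
Forward elimination and back-substitution give σ_0 = 0, σ_1 = -4137/416, σ_2 = 1803/208, σ_3 = -1581/416, σ_4 = 0.
On [4, 7], with S_2(x) = a_2 + b_2·(x - 4) + c_2·(x - 4)² + d_2·(x - 4)³: c_2 = σ_2/2 = 1803/416, d_2 = (σ_3 - σ_2)/(6h_2) = -133/192, b_2 = Δ_2 - h_2(2σ_2 + σ_3)/6 = -4799/832.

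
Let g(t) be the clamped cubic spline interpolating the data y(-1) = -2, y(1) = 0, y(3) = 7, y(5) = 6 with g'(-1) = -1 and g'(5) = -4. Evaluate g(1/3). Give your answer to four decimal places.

Write σ_i for g''(x_i). With h_i = 2, 2, 2 and divided differences Δ_i = 1, 7/2, -1/2, the continuity of g' gives the tridiagonal system
  2·σ_0 + 8·σ_1 + 2·σ_2 = 6(Δ_1 - Δ_0) = 15
  2·σ_1 + 8·σ_2 + 2·σ_3 = 6(Δ_2 - Δ_1) = -24
Clamped end conditions give two more equations: 2h_0·σ_0 + h_0·σ_1 = 6(Δ_0 - g'(-1)) = 12 and h_2·σ_2 + 2h_2·σ_3 = 6(g'(5) - Δ_2) = -21.
Solving: σ_0 = 2, σ_1 = 2, σ_2 = -5/2, σ_3 = -4.
On [-1, 1], g(t) = -2 - 1·(t + 1) + 1·(t + 1)² + 0·(t + 1)³.
With (t + 1) = 4/3: g(1/3) = -14/9.

-1.5556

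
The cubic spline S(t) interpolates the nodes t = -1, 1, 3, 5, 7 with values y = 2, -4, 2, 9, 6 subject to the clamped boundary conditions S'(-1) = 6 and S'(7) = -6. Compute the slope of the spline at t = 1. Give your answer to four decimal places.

-2.7857

Let m_i = S''(x_i). Step sizes h_i = 2, 2, 2, 2; slopes of the chords Δ_i = (y_(i+1) - y_i)/h_i = -3, 3, 7/2, -3/2.
  2·m_0 + 8·m_1 + 2·m_2 = 6(Δ_1 - Δ_0) = 36
  2·m_1 + 8·m_2 + 2·m_3 = 6(Δ_2 - Δ_1) = 3
  2·m_2 + 8·m_3 + 2·m_4 = 6(Δ_3 - Δ_2) = -30
Clamped end conditions give two more equations: 2h_0·m_0 + h_0·m_1 = 6(Δ_0 - S'(-1)) = -54 and h_3·m_3 + 2h_3·m_4 = 6(S'(7) - Δ_3) = -27.
Forward elimination and back-substitution give m_0 = -255/14, m_1 = 66/7, m_2 = -3/2, m_3 = -27/14, m_4 = -81/14.
On [1, 3], S'(t) = b_1 + 2c_1·(t - 1) + 3d_1·(t - 1)² with b_1 = Δ_1 - h_1(2m_1 + m_2)/6 = -39/14, c_1 = m_1/2 = 33/7, d_1 = (m_2 - m_1)/(6h_1) = -51/56. So S'(1) = -39/14.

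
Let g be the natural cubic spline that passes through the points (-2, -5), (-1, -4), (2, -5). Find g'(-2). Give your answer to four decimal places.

1.1667

With M_i denoting the second derivative at x_i, h_i = 1, 3, and Δ_i = (y_(i+1) − y_i)/h_i = 1, -1/3:
  1·M_0 + 8·M_1 + 3·M_2 = 6(Δ_1 - Δ_0) = -8
Natural end conditions: M_0 = M_2 = 0.
Hence M_0 = 0, M_1 = -1, M_2 = 0.
On [-2, -1], g'(t) = b_0 + 2c_0·(t + 2) + 3d_0·(t + 2)² with b_0 = Δ_0 - h_0(2M_0 + M_1)/6 = 7/6, c_0 = M_0/2 = 0, d_0 = (M_1 - M_0)/(6h_0) = -1/6. So g'(-2) = 7/6.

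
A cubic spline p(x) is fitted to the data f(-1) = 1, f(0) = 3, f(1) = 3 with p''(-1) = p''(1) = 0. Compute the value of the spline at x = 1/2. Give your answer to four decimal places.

Write M_i for p''(x_i). With h_i = 1, 1 and divided differences Δ_i = 2, 0, the continuity of p' gives the tridiagonal system
  1·M_0 + 4·M_1 + 1·M_2 = 6(Δ_1 - Δ_0) = -12
Natural end conditions: M_0 = M_2 = 0.
Solving the tridiagonal system: M_0 = 0, M_1 = -3, M_2 = 0.
On [0, 1], p(x) = 3 + 1·x - 3/2·x² + 1/2·x³.
With x = 1/2: p(1/2) = 51/16.

3.1875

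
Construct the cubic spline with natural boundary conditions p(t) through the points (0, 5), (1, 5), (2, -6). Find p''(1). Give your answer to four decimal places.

With σ_i denoting the second derivative at x_i, h_i = 1, 1, and Δ_i = (y_(i+1) − y_i)/h_i = 0, -11:
  1·σ_0 + 4·σ_1 + 1·σ_2 = 6(Δ_1 - Δ_0) = -66
Natural end conditions: σ_0 = σ_2 = 0.
Solving: σ_0 = 0, σ_1 = -33/2, σ_2 = 0.

-16.5000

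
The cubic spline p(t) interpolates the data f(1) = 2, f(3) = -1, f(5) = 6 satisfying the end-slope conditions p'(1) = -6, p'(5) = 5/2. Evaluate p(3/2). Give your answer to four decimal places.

-0.3789

Put σ_i = p'' at the i-th knot. Here h = (2, 2) and Δ = (-3/2, 7/2), so the interior equations h_(i-1)·σ_(i-1) + 2(h_(i-1)+h_i)·σ_i + h_i·σ_(i+1) = 6(Δ_i − Δ_(i-1)) read
  2·σ_0 + 8·σ_1 + 2·σ_2 = 6(Δ_1 - Δ_0) = 30
Clamped end conditions give two more equations: 2h_0·σ_0 + h_0·σ_1 = 6(Δ_0 - p'(1)) = 27 and h_1·σ_1 + 2h_1·σ_2 = 6(p'(5) - Δ_1) = -6.
Solving the tridiagonal system: σ_0 = 41/8, σ_1 = 13/4, σ_2 = -25/8.
On [1, 3], p(t) = 2 - 6·(t - 1) + 41/16·(t - 1)² - 5/32·(t - 1)³.
With (t - 1) = 1/2: p(3/2) = -97/256.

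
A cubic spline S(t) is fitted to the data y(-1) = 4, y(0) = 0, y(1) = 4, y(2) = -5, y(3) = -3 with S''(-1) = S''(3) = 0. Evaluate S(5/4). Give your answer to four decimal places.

Put σ_i = S'' at the i-th knot. Here h = (1, 1, 1, 1) and Δ = (-4, 4, -9, 2), so the interior equations h_(i-1)·σ_(i-1) + 2(h_(i-1)+h_i)·σ_i + h_i·σ_(i+1) = 6(Δ_i − Δ_(i-1)) read
  1·σ_0 + 4·σ_1 + 1·σ_2 = 6(Δ_1 - Δ_0) = 48
  1·σ_1 + 4·σ_2 + 1·σ_3 = 6(Δ_2 - Δ_1) = -78
  1·σ_2 + 4·σ_3 + 1·σ_4 = 6(Δ_3 - Δ_2) = 66
Natural end conditions: σ_0 = σ_4 = 0.
Hence σ_0 = 0, σ_1 = 549/28, σ_2 = -213/7, σ_3 = 675/28, σ_4 = 0.
On [1, 2], S(t) = 4 - 23/8·(t - 1) - 213/14·(t - 1)² + 509/56·(t - 1)³.
With (t - 1) = 1/4: S(5/4) = 8861/3584.

2.4724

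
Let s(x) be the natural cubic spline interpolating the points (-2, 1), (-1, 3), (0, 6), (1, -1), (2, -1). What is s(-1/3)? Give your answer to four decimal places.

5.9418

Let M_i = s''(x_i). Step sizes h_i = 1, 1, 1, 1; slopes of the chords Δ_i = (y_(i+1) - y_i)/h_i = 2, 3, -7, 0.
  1·M_0 + 4·M_1 + 1·M_2 = 6(Δ_1 - Δ_0) = 6
  1·M_1 + 4·M_2 + 1·M_3 = 6(Δ_2 - Δ_1) = -60
  1·M_2 + 4·M_3 + 1·M_4 = 6(Δ_3 - Δ_2) = 42
Natural end conditions: M_0 = M_4 = 0.
Solving: M_0 = 0, M_1 = 93/14, M_2 = -144/7, M_3 = 219/14, M_4 = 0.
On [-1, 0], s(x) = 3 + 59/14·(x + 1) + 93/28·(x + 1)² - 127/28·(x + 1)³.
With (x + 1) = 2/3: s(-1/3) = 1123/189.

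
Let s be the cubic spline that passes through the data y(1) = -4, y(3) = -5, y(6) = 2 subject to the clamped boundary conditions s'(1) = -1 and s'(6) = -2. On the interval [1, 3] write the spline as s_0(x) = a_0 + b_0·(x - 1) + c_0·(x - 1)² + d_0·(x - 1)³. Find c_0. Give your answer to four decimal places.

Let σ_i = s''(x_i). Step sizes h_i = 2, 3; slopes of the chords Δ_i = (y_(i+1) - y_i)/h_i = -1/2, 7/3.
  2·σ_0 + 10·σ_1 + 3·σ_2 = 6(Δ_1 - Δ_0) = 17
Clamped end conditions give two more equations: 2h_0·σ_0 + h_0·σ_1 = 6(Δ_0 - s'(1)) = 3 and h_1·σ_1 + 2h_1·σ_2 = 6(s'(6) - Δ_1) = -26.
Solving: σ_0 = -23/20, σ_1 = 19/5, σ_2 = -187/30.
On [1, 3], with s_0(x) = a_0 + b_0·(x - 1) + c_0·(x - 1)² + d_0·(x - 1)³: c_0 = σ_0/2 = -23/40, d_0 = (σ_1 - σ_0)/(6h_0) = 33/80, b_0 = Δ_0 - h_0(2σ_0 + σ_1)/6 = -1.

-0.5750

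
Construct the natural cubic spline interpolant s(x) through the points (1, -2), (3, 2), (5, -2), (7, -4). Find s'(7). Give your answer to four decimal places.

-0.4667

Let σ_i = s''(x_i). Step sizes h_i = 2, 2, 2; slopes of the chords Δ_i = (y_(i+1) - y_i)/h_i = 2, -2, -1.
  2·σ_0 + 8·σ_1 + 2·σ_2 = 6(Δ_1 - Δ_0) = -24
  2·σ_1 + 8·σ_2 + 2·σ_3 = 6(Δ_2 - Δ_1) = 6
Natural end conditions: σ_0 = σ_3 = 0.
Solving the tridiagonal system: σ_0 = 0, σ_1 = -17/5, σ_2 = 8/5, σ_3 = 0.
On [5, 7], s'(x) = b_2 + 2c_2·(x - 5) + 3d_2·(x - 5)² with b_2 = Δ_2 - h_2(2σ_2 + σ_3)/6 = -31/15, c_2 = σ_2/2 = 4/5, d_2 = (σ_3 - σ_2)/(6h_2) = -2/15. So s'(7) = -7/15.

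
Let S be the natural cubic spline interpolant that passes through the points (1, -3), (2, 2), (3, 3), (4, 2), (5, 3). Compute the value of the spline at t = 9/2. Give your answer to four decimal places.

2.2723

Put M_i = S'' at the i-th knot. Here h = (1, 1, 1, 1) and Δ = (5, 1, -1, 1), so the interior equations h_(i-1)·M_(i-1) + 2(h_(i-1)+h_i)·M_i + h_i·M_(i+1) = 6(Δ_i − Δ_(i-1)) read
  1·M_0 + 4·M_1 + 1·M_2 = 6(Δ_1 - Δ_0) = -24
  1·M_1 + 4·M_2 + 1·M_3 = 6(Δ_2 - Δ_1) = -12
  1·M_2 + 4·M_3 + 1·M_4 = 6(Δ_3 - Δ_2) = 12
Natural end conditions: M_0 = M_4 = 0.
Solving the tridiagonal system: M_0 = 0, M_1 = -75/14, M_2 = -18/7, M_3 = 51/14, M_4 = 0.
On [4, 5], S(t) = 2 - 3/14·(t - 4) + 51/28·(t - 4)² - 17/28·(t - 4)³.
With (t - 4) = 1/2: S(9/2) = 509/224.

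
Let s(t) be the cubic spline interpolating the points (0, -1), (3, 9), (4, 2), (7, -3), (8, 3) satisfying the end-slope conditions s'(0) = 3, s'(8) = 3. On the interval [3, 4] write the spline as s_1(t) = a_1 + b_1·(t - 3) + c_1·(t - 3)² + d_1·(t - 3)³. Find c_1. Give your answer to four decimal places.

With M_i denoting the second derivative at x_i, h_i = 3, 1, 3, 1, and Δ_i = (y_(i+1) − y_i)/h_i = 10/3, -7, -5/3, 6:
  3·M_0 + 8·M_1 + 1·M_2 = 6(Δ_1 - Δ_0) = -62
  1·M_1 + 8·M_2 + 3·M_3 = 6(Δ_2 - Δ_1) = 32
  3·M_2 + 8·M_3 + 1·M_4 = 6(Δ_3 - Δ_2) = 46
Clamped end conditions give two more equations: 2h_0·M_0 + h_0·M_1 = 6(Δ_0 - s'(0)) = 2 and h_3·M_3 + 2h_3·M_4 = 6(s'(8) - Δ_3) = -18.
Hence M_0 = 146/27, M_1 = -274/27, M_2 = 80/27, M_3 = 166/27, M_4 = -326/27.
On [3, 4], with s_1(t) = a_1 + b_1·(t - 3) + c_1·(t - 3)² + d_1·(t - 3)³: c_1 = M_1/2 = -137/27, d_1 = (M_2 - M_1)/(6h_1) = 59/27, b_1 = Δ_1 - h_1(2M_1 + M_2)/6 = -37/9.

-5.0741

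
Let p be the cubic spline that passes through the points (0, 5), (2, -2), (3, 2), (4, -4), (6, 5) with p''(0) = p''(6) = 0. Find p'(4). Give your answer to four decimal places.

Let m_i = p''(x_i). Step sizes h_i = 2, 1, 1, 2; slopes of the chords Δ_i = (y_(i+1) - y_i)/h_i = -7/2, 4, -6, 9/2.
  2·m_0 + 6·m_1 + 1·m_2 = 6(Δ_1 - Δ_0) = 45
  1·m_1 + 4·m_2 + 1·m_3 = 6(Δ_2 - Δ_1) = -60
  1·m_2 + 6·m_3 + 2·m_4 = 6(Δ_3 - Δ_2) = 63
Natural end conditions: m_0 = m_4 = 0.
Solving: m_0 = 0, m_1 = 243/22, m_2 = -234/11, m_3 = 309/22, m_4 = 0.
On [4, 6], p'(x) = b_3 + 2c_3·(x - 4) + 3d_3·(x - 4)² with b_3 = Δ_3 - h_3(2m_3 + m_4)/6 = -107/22, c_3 = m_3/2 = 309/44, d_3 = (m_4 - m_3)/(6h_3) = -103/88. So p'(4) = -107/22.

-4.8636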